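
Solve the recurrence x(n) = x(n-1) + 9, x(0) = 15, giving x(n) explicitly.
Recurrence: x(n) = x(n-1) + 9, initial: x(0) = 15.
Each step adds 9, so x(n) = x(0) + 9n = 9n + 15.

x(n) = 9n + 15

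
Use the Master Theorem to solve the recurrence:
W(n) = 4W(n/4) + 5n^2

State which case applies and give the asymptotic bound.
Master Theorem template: W(n) = a·W(n/b) + f(n).
Here: a=4, b=4, f(n)=5n^2
Compute log_b(a) = log_4(4) = 1.
f(n) = 5n^2 = Ω(n^(1+ε)) with ε = 1, and the regularity condition holds (a·f(n/b) = (a/b^2)·f(n) with a/b^2 = 4^-1 < 1). Case 3: W(n) = Θ(f(n)) = Θ(n^2).

Case 3: W(n) = Θ(n^2)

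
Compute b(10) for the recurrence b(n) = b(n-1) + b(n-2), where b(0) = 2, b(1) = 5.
Computing the sequence terms:
2, 5, 7, 12, 19, 31, 50, 81, 131, 212, 343

343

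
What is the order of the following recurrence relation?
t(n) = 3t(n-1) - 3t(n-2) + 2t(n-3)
The order is the largest lag k for which t(n-k) appears. Here the deepest term is t(n-3), so the order is 3.

Order 3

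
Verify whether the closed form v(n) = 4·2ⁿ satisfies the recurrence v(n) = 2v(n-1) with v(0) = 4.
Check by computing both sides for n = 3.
From the recurrence with v(0) = 4:
  v(0) = 4, v(1) = 8, v(2) = 16, v(3) = 32
  so the recurrence gives v(3) = 32.
From the proposed closed form v(n) = 4·2ⁿ:
  v(3) = 32.
Both sides give 32 at n = 3, and the initial condition(s) match, so the closed form is consistent.

Yes, the closed form is correct.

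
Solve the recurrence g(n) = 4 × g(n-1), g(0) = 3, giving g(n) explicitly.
Recurrence: g(n) = 4 × g(n-1), initial: g(0) = 3.
Each term is 4 times the previous, so this is geometric with ratio 4. After n steps: g(n) = g(0)·4ⁿ = 3·4ⁿ.

g(n) = 3·4ⁿ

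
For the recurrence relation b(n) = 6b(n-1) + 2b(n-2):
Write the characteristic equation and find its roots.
Substitute b(n) = rⁿ and divide through by rⁿ⁻²: r² - 6r - 2 = 0
Discriminant: 6² + 4·2 = 44, not a perfect square, so by the quadratic formula r = (6 ± √44)/2.
General solution: b(n) = A·r₁ⁿ + B·r₂ⁿ where r₁,r₂ = (6 ± √44)/2

Characteristic: r² - 6r - 2 = 0, Roots: r = (6 ± √44)/2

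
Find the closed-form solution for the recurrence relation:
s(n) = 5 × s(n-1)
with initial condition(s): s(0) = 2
Recurrence: s(n) = 5 × s(n-1), initial: s(0) = 2.
Each term is 5 times the previous, so this is geometric with ratio 5. After n steps: s(n) = s(0)·5ⁿ = 2·5ⁿ.

s(n) = 2·5ⁿ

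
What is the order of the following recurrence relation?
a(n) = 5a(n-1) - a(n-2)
The order is the largest lag k for which a(n-k) appears. Here the deepest term is a(n-2), so the order is 2.

Order 2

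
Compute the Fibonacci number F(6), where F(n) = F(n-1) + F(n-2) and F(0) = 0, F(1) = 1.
Computing the sequence terms:
0, 1, 1, 2, 3, 5, 8

8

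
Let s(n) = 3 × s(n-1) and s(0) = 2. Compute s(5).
Computing step by step:
s(0) = 2
s(1) = 3 × 2 = 6
s(2) = 3 × 6 = 18
s(3) = 3 × 18 = 54
s(4) = 3 × 54 = 162
s(5) = 3 × 162 = 486

486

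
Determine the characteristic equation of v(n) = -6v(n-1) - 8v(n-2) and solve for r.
Substitute v(n) = rⁿ and divide through by rⁿ⁻²: r² + 6r + 8 = 0
Factor: (r + 4)(r + 2) = 0, so r = -4, -2.
General solution: v(n) = A·(-4)ⁿ + B·(-2)ⁿ

Characteristic: r² + 6r + 8 = 0, Roots: r = -4, -2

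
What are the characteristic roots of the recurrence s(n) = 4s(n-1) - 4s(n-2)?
Substitute s(n) = rⁿ and divide through by rⁿ⁻²: r² - 4r + 4 = 0
Factor: (r - 2)² = 0, so r = 2 (double root).
General solution: s(n) = (A + Bn)·2ⁿ

Characteristic: r² - 4r + 4 = 0, Roots: r = 2 (double root)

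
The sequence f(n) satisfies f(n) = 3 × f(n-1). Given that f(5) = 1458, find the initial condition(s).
In general f(n) = 3ⁿ · f(0). At n = 5: f(0) = f(5) / 3^5 = 1458 / 243 = 6.

f(0) = 6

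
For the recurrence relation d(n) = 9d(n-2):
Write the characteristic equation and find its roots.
Substitute d(n) = rⁿ and divide through by rⁿ⁻²: r² - 9 = 0
Factor: (r - 3)(r + 3) = 0, so r = 3, -3.
General solution: d(n) = A·3ⁿ + B·(-3)ⁿ

Characteristic: r² - 9 = 0, Roots: r = 3, -3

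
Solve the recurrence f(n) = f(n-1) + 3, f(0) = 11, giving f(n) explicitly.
Recurrence: f(n) = f(n-1) + 3, initial: f(0) = 11.
Each step adds 3, so f(n) = f(0) + 3n = 3n + 11.

f(n) = 3n + 11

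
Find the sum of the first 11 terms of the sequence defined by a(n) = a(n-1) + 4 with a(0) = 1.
Computing the sequence terms: 1, 5, 9, 13, 17, 21, 25, 29, 33, 37, 41
Adding these values together:

231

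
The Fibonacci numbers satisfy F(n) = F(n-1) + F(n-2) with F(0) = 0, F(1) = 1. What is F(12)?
Computing the sequence terms:
0, 1, 1, 2, 3, 5, 8, 13, 21, 34, 55, 89, 144

144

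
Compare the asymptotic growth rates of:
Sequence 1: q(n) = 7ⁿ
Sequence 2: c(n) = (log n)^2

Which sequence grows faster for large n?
Comparing growth rates:
Growth-rate hierarchy: log n ≺ any polynomial ≺ any exponential cⁿ (c>1) ≺ n! ≺ nⁿ.
exponential base 7 dominates polylogarithmic (log n)^2 asymptotically.

q(n) grows faster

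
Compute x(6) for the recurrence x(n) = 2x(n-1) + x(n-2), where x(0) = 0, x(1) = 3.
Computing the sequence terms:
0, 3, 6, 15, 36, 87, 210

210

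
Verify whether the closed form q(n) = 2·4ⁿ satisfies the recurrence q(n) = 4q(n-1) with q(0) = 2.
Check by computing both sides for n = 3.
From the recurrence with q(0) = 2:
  q(0) = 2, q(1) = 8, q(2) = 32, q(3) = 128
  so the recurrence gives q(3) = 128.
From the proposed closed form q(n) = 2·4ⁿ:
  q(3) = 128.
Both sides give 128 at n = 3, and the initial condition(s) match, so the closed form is consistent.

Yes, the closed form is correct.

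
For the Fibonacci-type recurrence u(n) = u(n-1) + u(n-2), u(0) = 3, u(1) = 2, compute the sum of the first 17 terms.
Computing the sequence terms: 3, 2, 5, 7, 12, 19, 31, 50, 81, 131, 212, 343, 555, 898, 1453, 2351, 3804
Adding these values together:

9957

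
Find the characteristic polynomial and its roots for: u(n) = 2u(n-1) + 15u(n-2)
Substitute u(n) = rⁿ and divide through by rⁿ⁻²: r² - 2r - 15 = 0
Factor: (r + 3)(r - 5) = 0, so r = -3, 5.
General solution: u(n) = A·(-3)ⁿ + B·5ⁿ

Characteristic: r² - 2r - 15 = 0, Roots: r = -3, 5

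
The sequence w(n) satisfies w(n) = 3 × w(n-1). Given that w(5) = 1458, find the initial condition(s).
In general w(n) = 3ⁿ · w(0). At n = 5: w(0) = w(5) / 3^5 = 1458 / 243 = 6.

w(0) = 6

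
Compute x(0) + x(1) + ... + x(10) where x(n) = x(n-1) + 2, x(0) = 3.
Computing the sequence terms: 3, 5, 7, 9, 11, 13, 15, 17, 19, 21, 23
Adding these values together:

143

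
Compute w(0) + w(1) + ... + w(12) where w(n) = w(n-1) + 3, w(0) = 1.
Computing the sequence terms: 1, 4, 7, 10, 13, 16, 19, 22, 25, 28, 31, 34, 37
Adding these values together:

247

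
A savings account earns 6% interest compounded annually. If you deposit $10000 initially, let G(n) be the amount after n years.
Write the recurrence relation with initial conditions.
Each year the balance grows by 6%, i.e. is multiplied by 1 + 6/100 = 1.06, so G(n) = 1.06 × G(n-1). The initial deposit gives G(0) = 10000.
Unrolling gives the closed form G(n) = 10000 × (1.06)ⁿ.

G(n) = 1.06 × G(n-1), G(0) = 10000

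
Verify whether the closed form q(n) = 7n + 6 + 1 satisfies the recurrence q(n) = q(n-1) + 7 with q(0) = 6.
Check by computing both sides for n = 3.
From the recurrence with q(0) = 6:
  q(0) = 6, q(1) = 13, q(2) = 20, q(3) = 27
  so the recurrence gives q(3) = 27.
From the proposed closed form q(n) = 7n + 6 + 1:
  q(3) = 28.
The recurrence gives 27 but the closed form gives 28, so the closed form does not satisfy the recurrence.

No, the closed form is incorrect.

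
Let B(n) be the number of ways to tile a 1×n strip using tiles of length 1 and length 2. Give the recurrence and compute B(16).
Condition on the last tile: it has length 1 (leaving a 1×(n-1) strip) or length 2 (leaving a 1×(n-2) strip), so B(n) = B(n-1) + B(n-2) (order-2 linear recurrence).
For 0 ≤ i < 2 only unit tiles fit, so B(i) = 1.
Iterating the recurrence: B(2) = 2, B(3) = 3, B(4) = 5, B(5) = 8, B(6) = 13, B(7) = 21, B(8) = 34, B(9) = 55, B(10) = 89, B(11) = 144, B(12) = 233, B(13) = 377, B(14) = 610, B(15) = 987, B(16) = 1597.

B(n) = B(n-1) + B(n-2), with B(i) = 1 for 0 ≤ i < 2; B(16) = 1597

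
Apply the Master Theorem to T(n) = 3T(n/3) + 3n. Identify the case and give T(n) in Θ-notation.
Master Theorem template: T(n) = a·T(n/b) + f(n).
Here: a=3, b=3, f(n)=3n
Compute log_b(a) = log_3(3) = 1.
f(n) = 3n = Θ(n). Case 2: T(n) = Θ(n log n).

Case 2: T(n) = Θ(n log n)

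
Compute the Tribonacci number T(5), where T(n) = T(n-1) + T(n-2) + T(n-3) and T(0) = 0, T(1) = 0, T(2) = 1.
Computing the sequence terms:
0, 0, 1, 1, 2, 4

4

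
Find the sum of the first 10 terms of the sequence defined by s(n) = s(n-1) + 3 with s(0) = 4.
Computing the sequence terms: 4, 7, 10, 13, 16, 19, 22, 25, 28, 31
Adding these values together:

175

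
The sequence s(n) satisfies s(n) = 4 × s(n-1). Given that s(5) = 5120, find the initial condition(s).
In general s(n) = 4ⁿ · s(0). At n = 5: s(0) = s(5) / 4^5 = 5120 / 1024 = 5.

s(0) = 5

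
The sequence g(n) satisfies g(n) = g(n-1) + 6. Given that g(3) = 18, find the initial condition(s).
g(3) = g(0) + 3·6, so g(0) = 18 - 18 = 0.

g(0) = 0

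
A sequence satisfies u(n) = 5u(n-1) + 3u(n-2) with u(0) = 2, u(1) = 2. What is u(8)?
Computing the sequence terms:
2, 2, 16, 86, 478, 2648, 14674, 81314, 450592

450592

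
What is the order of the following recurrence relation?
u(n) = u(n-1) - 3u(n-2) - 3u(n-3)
The order is the largest lag k for which u(n-k) appears. Here the deepest term is u(n-3), so the order is 3.

Order 3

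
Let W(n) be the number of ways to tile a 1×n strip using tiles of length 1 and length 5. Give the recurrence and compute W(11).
Condition on the last tile: it has length 1 (leaving a 1×(n-1) strip) or length 5 (leaving a 1×(n-5) strip), so W(n) = W(n-1) + W(n-5) (order-5 linear recurrence).
For 0 ≤ i < 5 only unit tiles fit, so W(i) = 1.
Iterating the recurrence: W(5) = 2, W(6) = 3, W(7) = 4, W(8) = 5, W(9) = 6, W(10) = 8, W(11) = 11.

W(n) = W(n-1) + W(n-5), with W(i) = 1 for 0 ≤ i < 5; W(11) = 11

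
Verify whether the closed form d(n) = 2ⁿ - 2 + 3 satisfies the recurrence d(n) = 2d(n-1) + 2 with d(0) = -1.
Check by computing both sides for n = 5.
From the recurrence with d(0) = -1:
  d(0) = -1, d(1) = 0, d(2) = 2, d(3) = 6, d(4) = 14, d(5) = 30
  so the recurrence gives d(5) = 30.
From the proposed closed form d(n) = 2ⁿ - 2 + 3:
  d(5) = 33.
The recurrence gives 30 but the closed form gives 33, so the closed form does not satisfy the recurrence.

No, the closed form is incorrect.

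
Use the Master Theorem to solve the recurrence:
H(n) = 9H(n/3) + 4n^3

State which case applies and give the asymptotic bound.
Master Theorem template: H(n) = a·H(n/b) + f(n).
Here: a=9, b=3, f(n)=4n^3
Compute log_b(a) = log_3(9) = 2.
f(n) = 4n^3 = Ω(n^(2+ε)) with ε = 1, and the regularity condition holds (a·f(n/b) = (a/b^3)·f(n) with a/b^3 = 3^-1 < 1). Case 3: H(n) = Θ(f(n)) = Θ(n^3).

Case 3: H(n) = Θ(n^3)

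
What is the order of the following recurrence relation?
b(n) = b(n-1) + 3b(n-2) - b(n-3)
The order is the largest lag k for which b(n-k) appears. Here the deepest term is b(n-3), so the order is 3.

Order 3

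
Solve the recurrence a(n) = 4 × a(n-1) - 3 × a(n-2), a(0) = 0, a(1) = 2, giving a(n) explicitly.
Recurrence: a(n) = 4 × a(n-1) - 3 × a(n-2), initial: a(0) = 0, a(1) = 2.
Characteristic equation: r² - 4r + 3 = 0, which factors as (r - 3)(r - 1) = 0, so r = 3, 1. General solution a(n) = A·3ⁿ + B·1ⁿ. From a(0) = 0: A + B = 0. From a(1) = 2: 3A + 1B = 2. Solving gives A = 1, B = -1.

a(n) = 3ⁿ - 1ⁿ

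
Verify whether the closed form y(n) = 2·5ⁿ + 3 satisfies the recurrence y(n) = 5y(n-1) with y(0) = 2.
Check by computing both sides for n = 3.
From the recurrence with y(0) = 2:
  y(0) = 2, y(1) = 10, y(2) = 50, y(3) = 250
  so the recurrence gives y(3) = 250.
From the proposed closed form y(n) = 2·5ⁿ + 3:
  y(3) = 253.
The recurrence gives 250 but the closed form gives 253, so the closed form does not satisfy the recurrence.

No, the closed form is incorrect.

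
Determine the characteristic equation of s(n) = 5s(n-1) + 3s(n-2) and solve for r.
Substitute s(n) = rⁿ and divide through by rⁿ⁻²: r² - 5r - 3 = 0
Discriminant: 5² + 4·3 = 37, not a perfect square, so by the quadratic formula r = (5 ± √37)/2.
General solution: s(n) = A·r₁ⁿ + B·r₂ⁿ where r₁,r₂ = (5 ± √37)/2

Characteristic: r² - 5r - 3 = 0, Roots: r = (5 ± √37)/2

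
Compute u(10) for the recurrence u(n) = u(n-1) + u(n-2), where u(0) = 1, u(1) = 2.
Computing the sequence terms:
1, 2, 3, 5, 8, 13, 21, 34, 55, 89, 144

144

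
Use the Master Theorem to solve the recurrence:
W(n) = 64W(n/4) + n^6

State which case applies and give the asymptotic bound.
Master Theorem template: W(n) = a·W(n/b) + f(n).
Here: a=64, b=4, f(n)=n^6
Compute log_b(a) = log_4(64) = 3.
f(n) = n^6 = Ω(n^(3+ε)) with ε = 3, and the regularity condition holds (a·f(n/b) = (a/b^6)·f(n) with a/b^6 = 4^-3 < 1). Case 3: W(n) = Θ(f(n)) = Θ(n^6).

Case 3: W(n) = Θ(n^6)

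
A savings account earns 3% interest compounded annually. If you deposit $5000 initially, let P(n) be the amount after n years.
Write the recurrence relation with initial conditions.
Each year the balance grows by 3%, i.e. is multiplied by 1 + 3/100 = 1.03, so P(n) = 1.03 × P(n-1). The initial deposit gives P(0) = 5000.
Unrolling gives the closed form P(n) = 5000 × (1.03)ⁿ.

P(n) = 1.03 × P(n-1), P(0) = 5000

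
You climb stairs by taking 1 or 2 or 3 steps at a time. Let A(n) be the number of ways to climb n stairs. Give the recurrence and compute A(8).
Condition on the size of the last step (1 to 3): before it there were n-1, …, n-3 stairs climbed, and these cases are disjoint, so A(n) = A(n-1) + A(n-2) + A(n-3) (order-3 linear recurrence).
Initial conditions by direct count (compositions of i into parts ≤ 3): A(1) = 1; A(2) = 2; A(3) = 4.
Iterating the recurrence: A(4) = 7, A(5) = 13, A(6) = 24, A(7) = 44, A(8) = 81.

A(n) = A(n-1) + A(n-2) + A(n-3), A(1) = 1, A(2) = 2, A(3) = 4; A(8) = 81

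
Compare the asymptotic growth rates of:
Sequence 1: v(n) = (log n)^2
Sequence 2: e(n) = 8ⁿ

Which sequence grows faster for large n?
Comparing growth rates:
Growth-rate hierarchy: log n ≺ any polynomial ≺ any exponential cⁿ (c>1) ≺ n! ≺ nⁿ.
exponential base 8 dominates polylogarithmic (log n)^2 asymptotically.

e(n) grows faster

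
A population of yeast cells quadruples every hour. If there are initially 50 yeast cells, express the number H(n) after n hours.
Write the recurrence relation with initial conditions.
Each hour multiplies the count by 4, so the count after n hours depends only on the count after n-1 hours: H(n) = 4 × H(n-1). The starting count gives H(0) = 50.
Unrolling n times gives the closed form H(n) = 50 × 4ⁿ.

H(n) = 4 × H(n-1), H(0) = 50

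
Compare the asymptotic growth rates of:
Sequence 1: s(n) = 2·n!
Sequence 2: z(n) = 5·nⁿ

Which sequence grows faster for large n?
Comparing growth rates:
Growth-rate hierarchy: log n ≺ any polynomial ≺ any exponential cⁿ (c>1) ≺ n! ≺ nⁿ.
super-exponential nⁿ dominates factorial asymptotically.

z(n) grows faster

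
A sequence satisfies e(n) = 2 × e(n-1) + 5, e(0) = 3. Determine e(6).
Computing step by step:
e(0) = 3
e(1) = 2 × 3 + 5 = 11
e(2) = 2 × 11 + 5 = 27
e(3) = 2 × 27 + 5 = 59
e(4) = 2 × 59 + 5 = 123
e(5) = 2 × 123 + 5 = 251
e(6) = 2 × 251 + 5 = 507

507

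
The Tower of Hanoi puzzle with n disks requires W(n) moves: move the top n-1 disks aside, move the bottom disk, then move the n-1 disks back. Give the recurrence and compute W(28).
Moving n disks = move the top n-1 disks aside (W(n-1) moves) + move the largest disk (1 move) + move the n-1 disks back on top (W(n-1) moves), so W(n) = 2W(n-1) + 1, with W(1) = 1 (a single disk takes one move).
First terms: 1, 3, 7, 15, 31, 63, … — each is one less than a power of 2. Indeed W(n) + 1 = 2(W(n-1) + 1) with W(1) + 1 = 2, so W(n) + 1 = 2ⁿ and W(n) = 2ⁿ - 1.
Hence W(28) = 2^28 - 1 = 268435456 - 1 = 268435455.

W(n) = 2W(n-1) + 1, W(1) = 1; W(28) = 268435455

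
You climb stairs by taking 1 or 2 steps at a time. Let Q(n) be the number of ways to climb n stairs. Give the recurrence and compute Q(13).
Condition on the size of the last step (1 to 2): before it there were n-1, …, n-2 stairs climbed, and these cases are disjoint, so Q(n) = Q(n-1) + Q(n-2) (Fibonacci-type sequence).
Initial conditions by direct count (compositions of i into parts ≤ 2): Q(1) = 1; Q(2) = 2.
Iterating the recurrence: Q(3) = 3, Q(4) = 5, Q(5) = 8, Q(6) = 13, Q(7) = 21, Q(8) = 34, Q(9) = 55, Q(10) = 89, Q(11) = 144, Q(12) = 233, Q(13) = 377.

Q(n) = Q(n-1) + Q(n-2), Q(1) = 1, Q(2) = 2; Q(13) = 377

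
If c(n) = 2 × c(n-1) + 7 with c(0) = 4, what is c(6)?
Computing step by step:
c(0) = 4
c(1) = 2 × 4 + 7 = 15
c(2) = 2 × 15 + 7 = 37
c(3) = 2 × 37 + 7 = 81
c(4) = 2 × 81 + 7 = 169
c(5) = 2 × 169 + 7 = 345
c(6) = 2 × 345 + 7 = 697

697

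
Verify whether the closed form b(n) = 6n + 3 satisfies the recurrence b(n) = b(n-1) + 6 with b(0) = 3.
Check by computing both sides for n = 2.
From the recurrence with b(0) = 3:
  b(0) = 3, b(1) = 9, b(2) = 15
  so the recurrence gives b(2) = 15.
From the proposed closed form b(n) = 6n + 3:
  b(2) = 15.
Both sides give 15 at n = 2, and the initial condition(s) match, so the closed form is consistent.

Yes, the closed form is correct.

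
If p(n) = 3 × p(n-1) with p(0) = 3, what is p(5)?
Computing step by step:
p(0) = 3
p(1) = 3 × 3 = 9
p(2) = 3 × 9 = 27
p(3) = 3 × 27 = 81
p(4) = 3 × 81 = 243
p(5) = 3 × 243 = 729

729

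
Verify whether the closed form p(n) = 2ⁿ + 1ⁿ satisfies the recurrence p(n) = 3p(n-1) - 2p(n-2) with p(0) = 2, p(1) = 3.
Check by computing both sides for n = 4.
From the recurrence with p(0) = 2, p(1) = 3:
  p(0) = 2, p(1) = 3, p(2) = 5, p(3) = 9, p(4) = 17
  so the recurrence gives p(4) = 17.
From the proposed closed form p(n) = 2ⁿ + 1ⁿ:
  p(4) = 17.
Both sides give 17 at n = 4, and the initial condition(s) match, so the closed form is consistent.

Yes, the closed form is correct.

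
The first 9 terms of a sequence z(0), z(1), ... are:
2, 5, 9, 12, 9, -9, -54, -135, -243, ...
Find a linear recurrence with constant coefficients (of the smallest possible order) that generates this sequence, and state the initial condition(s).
Look for the lowest-order linear relation among consecutive terms.
Observation: z(n) - 3·z(n-1) - (-3)·z(n-2) = 0 holds for the shown terms, and no order-1 relation z(n) = α·z(n-1) + β fits.
Check at n=3: 3·9 + (-3)·5 = 12. ✓

z(n) = 3z(n-1) - 3z(n-2), z(0) = 2, z(1) = 5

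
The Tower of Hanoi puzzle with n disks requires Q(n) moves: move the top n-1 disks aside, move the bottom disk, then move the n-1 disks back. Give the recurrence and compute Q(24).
Moving n disks = move the top n-1 disks aside (Q(n-1) moves) + move the largest disk (1 move) + move the n-1 disks back on top (Q(n-1) moves), so Q(n) = 2Q(n-1) + 1, with Q(1) = 1 (a single disk takes one move).
First terms: 1, 3, 7, 15, 31, 63, … — each is one less than a power of 2. Indeed Q(n) + 1 = 2(Q(n-1) + 1) with Q(1) + 1 = 2, so Q(n) + 1 = 2ⁿ and Q(n) = 2ⁿ - 1.
Hence Q(24) = 2^24 - 1 = 16777216 - 1 = 16777215.

Q(n) = 2Q(n-1) + 1, Q(1) = 1; Q(24) = 16777215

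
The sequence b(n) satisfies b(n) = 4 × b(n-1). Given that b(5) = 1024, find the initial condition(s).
In general b(n) = 4ⁿ · b(0). At n = 5: b(0) = b(5) / 4^5 = 1024 / 1024 = 1.

b(0) = 1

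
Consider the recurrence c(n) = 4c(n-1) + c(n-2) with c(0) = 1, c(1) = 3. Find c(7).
Computing the sequence terms:
1, 3, 13, 55, 233, 987, 4181, 17711

17711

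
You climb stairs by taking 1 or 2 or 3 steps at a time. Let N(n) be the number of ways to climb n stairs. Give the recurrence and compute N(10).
Condition on the size of the last step (1 to 3): before it there were n-1, …, n-3 stairs climbed, and these cases are disjoint, so N(n) = N(n-1) + N(n-2) + N(n-3) (order-3 linear recurrence).
Initial conditions by direct count (compositions of i into parts ≤ 3): N(1) = 1; N(2) = 2; N(3) = 4.
Iterating the recurrence: N(4) = 7, N(5) = 13, N(6) = 24, N(7) = 44, N(8) = 81, N(9) = 149, N(10) = 274.

N(n) = N(n-1) + N(n-2) + N(n-3), N(1) = 1, N(2) = 2, N(3) = 4; N(10) = 274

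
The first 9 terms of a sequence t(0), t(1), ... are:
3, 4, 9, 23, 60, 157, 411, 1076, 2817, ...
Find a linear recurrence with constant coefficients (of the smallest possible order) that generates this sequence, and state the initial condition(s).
Look for the lowest-order linear relation among consecutive terms.
Observation: t(n) - 3·t(n-1) - (-1)·t(n-2) = 0 holds for the shown terms, and no order-1 relation t(n) = α·t(n-1) + β fits.
Check at n=3: 3·9 + (-1)·4 = 23. ✓

t(n) = 3t(n-1) - t(n-2), t(0) = 3, t(1) = 4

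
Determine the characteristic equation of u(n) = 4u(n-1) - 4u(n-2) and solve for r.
Substitute u(n) = rⁿ and divide through by rⁿ⁻²: r² - 4r + 4 = 0
Factor: (r - 2)² = 0, so r = 2 (double root).
General solution: u(n) = (A + Bn)·2ⁿ

Characteristic: r² - 4r + 4 = 0, Roots: r = 2 (double root)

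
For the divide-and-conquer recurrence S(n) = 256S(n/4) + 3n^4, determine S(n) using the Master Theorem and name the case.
Master Theorem template: S(n) = a·S(n/b) + f(n).
Here: a=256, b=4, f(n)=3n^4
Compute log_b(a) = log_4(256) = 4.
f(n) = 3n^4 = Θ(n^4). Case 2: S(n) = Θ(n^4 log n).

Case 2: S(n) = Θ(n^4 log n)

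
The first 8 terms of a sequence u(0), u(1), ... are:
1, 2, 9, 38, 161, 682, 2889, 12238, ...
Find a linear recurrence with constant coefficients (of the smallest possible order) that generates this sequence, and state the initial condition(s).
Look for the lowest-order linear relation among consecutive terms.
Observation: u(n) - 4·u(n-1) - (1)·u(n-2) = 0 holds for the shown terms, and no order-1 relation u(n) = α·u(n-1) + β fits.
Check at n=3: 4·9 + (1)·2 = 38. ✓

u(n) = 4u(n-1) + u(n-2), u(0) = 1, u(1) = 2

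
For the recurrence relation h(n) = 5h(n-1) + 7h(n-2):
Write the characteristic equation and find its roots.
Substitute h(n) = rⁿ and divide through by rⁿ⁻²: r² - 5r - 7 = 0
Discriminant: 5² + 4·7 = 53, not a perfect square, so by the quadratic formula r = (5 ± √53)/2.
General solution: h(n) = A·r₁ⁿ + B·r₂ⁿ where r₁,r₂ = (5 ± √53)/2

Characteristic: r² - 5r - 7 = 0, Roots: r = (5 ± √53)/2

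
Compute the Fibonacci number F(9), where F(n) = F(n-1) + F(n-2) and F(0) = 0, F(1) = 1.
Computing the sequence terms:
0, 1, 1, 2, 3, 5, 8, 13, 21, 34

34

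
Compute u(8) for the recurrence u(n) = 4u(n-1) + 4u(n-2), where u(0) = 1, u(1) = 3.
Computing the sequence terms:
1, 3, 16, 76, 368, 1776, 8576, 41408, 199936

199936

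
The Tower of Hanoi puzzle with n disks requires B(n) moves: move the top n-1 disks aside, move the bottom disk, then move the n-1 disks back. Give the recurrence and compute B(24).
Moving n disks = move the top n-1 disks aside (B(n-1) moves) + move the largest disk (1 move) + move the n-1 disks back on top (B(n-1) moves), so B(n) = 2B(n-1) + 1, with B(1) = 1 (a single disk takes one move).
First terms: 1, 3, 7, 15, 31, 63, … — each is one less than a power of 2. Indeed B(n) + 1 = 2(B(n-1) + 1) with B(1) + 1 = 2, so B(n) + 1 = 2ⁿ and B(n) = 2ⁿ - 1.
Hence B(24) = 2^24 - 1 = 16777216 - 1 = 16777215.

B(n) = 2B(n-1) + 1, B(1) = 1; B(24) = 16777215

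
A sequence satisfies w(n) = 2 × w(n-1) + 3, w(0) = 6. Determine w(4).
Computing step by step:
w(0) = 6
w(1) = 2 × 6 + 3 = 15
w(2) = 2 × 15 + 3 = 33
w(3) = 2 × 33 + 3 = 69
w(4) = 2 × 69 + 3 = 141

141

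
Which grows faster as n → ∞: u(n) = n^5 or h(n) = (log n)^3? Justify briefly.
Comparing growth rates:
Growth-rate hierarchy: log n ≺ any polynomial ≺ any exponential cⁿ (c>1) ≺ n! ≺ nⁿ.
polynomial degree 5 dominates polylogarithmic (log n)^3 asymptotically.

u(n) grows faster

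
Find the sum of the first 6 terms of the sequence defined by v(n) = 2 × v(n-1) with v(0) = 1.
Computing the sequence terms: 1, 2, 4, 8, 16, 32
Adding these values together:

63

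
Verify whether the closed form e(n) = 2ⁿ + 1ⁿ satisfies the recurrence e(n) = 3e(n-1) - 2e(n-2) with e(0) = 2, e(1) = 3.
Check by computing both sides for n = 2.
From the recurrence with e(0) = 2, e(1) = 3:
  e(0) = 2, e(1) = 3, e(2) = 5
  so the recurrence gives e(2) = 5.
From the proposed closed form e(n) = 2ⁿ + 1ⁿ:
  e(2) = 5.
Both sides give 5 at n = 2, and the initial condition(s) match, so the closed form is consistent.

Yes, the closed form is correct.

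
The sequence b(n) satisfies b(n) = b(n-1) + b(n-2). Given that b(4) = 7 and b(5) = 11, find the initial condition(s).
Work backwards using b(k) = b(k+2) - b(k+1):
b(3) = b(5) - b(4) = 11 - 7 = 4
b(2) = b(4) - b(3) = 7 - 4 = 3
b(1) = b(3) - b(2) = 4 - 3 = 1
b(0) = b(2) - b(1) = 3 - 1 = 2

b(0) = 2, b(1) = 1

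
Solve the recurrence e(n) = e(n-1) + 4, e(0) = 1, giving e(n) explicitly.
Recurrence: e(n) = e(n-1) + 4, initial: e(0) = 1.
Each step adds 4, so e(n) = e(0) + 4n = 4n + 1.

e(n) = 4n + 1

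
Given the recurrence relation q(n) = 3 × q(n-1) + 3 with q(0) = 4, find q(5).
Computing step by step:
q(0) = 4
q(1) = 3 × 4 + 3 = 15
q(2) = 3 × 15 + 3 = 48
q(3) = 3 × 48 + 3 = 147
q(4) = 3 × 147 + 3 = 444
q(5) = 3 × 444 + 3 = 1335

1335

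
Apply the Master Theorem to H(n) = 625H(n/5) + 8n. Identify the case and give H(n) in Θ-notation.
Master Theorem template: H(n) = a·H(n/b) + f(n).
Here: a=625, b=5, f(n)=8n
Compute log_b(a) = log_5(625) = 4.
f(n) = 8n = O(n^(4-ε)) with ε = 3. Case 1: H(n) = Θ(n^log_b(a)) = Θ(n^4).

Case 1: H(n) = Θ(n^4)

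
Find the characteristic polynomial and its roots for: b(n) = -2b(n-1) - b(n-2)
Substitute b(n) = rⁿ and divide through by rⁿ⁻²: r² + 2r + 1 = 0
Factor: (r + 1)² = 0, so r = -1 (double root).
General solution: b(n) = (A + Bn)·(-1)ⁿ

Characteristic: r² + 2r + 1 = 0, Roots: r = -1 (double root)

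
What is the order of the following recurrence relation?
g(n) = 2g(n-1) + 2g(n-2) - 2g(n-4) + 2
The order is the largest lag k for which g(n-k) appears. Here the deepest term is g(n-4) (the 2 term is non-homogeneous and does not affect the order), so the order is 4.

Order 4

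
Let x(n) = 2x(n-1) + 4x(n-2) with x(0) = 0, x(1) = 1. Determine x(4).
Computing the sequence terms:
0, 1, 2, 8, 24

24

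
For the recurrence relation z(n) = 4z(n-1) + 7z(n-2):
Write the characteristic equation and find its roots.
Substitute z(n) = rⁿ and divide through by rⁿ⁻²: r² - 4r - 7 = 0
Discriminant: 4² + 4·7 = 44, not a perfect square, so by the quadratic formula r = (4 ± √44)/2.
General solution: z(n) = A·r₁ⁿ + B·r₂ⁿ where r₁,r₂ = (4 ± √44)/2

Characteristic: r² - 4r - 7 = 0, Roots: r = (4 ± √44)/2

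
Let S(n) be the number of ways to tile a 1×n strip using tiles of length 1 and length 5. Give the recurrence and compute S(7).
Condition on the last tile: it has length 1 (leaving a 1×(n-1) strip) or length 5 (leaving a 1×(n-5) strip), so S(n) = S(n-1) + S(n-5) (order-5 linear recurrence).
For 0 ≤ i < 5 only unit tiles fit, so S(i) = 1.
Iterating the recurrence: S(5) = 2, S(6) = 3, S(7) = 4.

S(n) = S(n-1) + S(n-5), with S(i) = 1 for 0 ≤ i < 5; S(7) = 4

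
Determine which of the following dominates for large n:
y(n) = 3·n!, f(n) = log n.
Comparing growth rates:
Growth-rate hierarchy: log n ≺ any polynomial ≺ any exponential cⁿ (c>1) ≺ n! ≺ nⁿ.
factorial dominates logarithmic asymptotically.

y(n) grows faster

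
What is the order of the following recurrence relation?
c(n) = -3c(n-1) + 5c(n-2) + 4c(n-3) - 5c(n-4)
The order is the largest lag k for which c(n-k) appears. Here the deepest term is c(n-4), so the order is 4.

Order 4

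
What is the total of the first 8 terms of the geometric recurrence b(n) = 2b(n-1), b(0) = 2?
Computing the sequence terms: 2, 4, 8, 16, 32, 64, 128, 256
Adding these values together:

510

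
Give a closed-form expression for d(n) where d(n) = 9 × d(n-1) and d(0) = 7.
Recurrence: d(n) = 9 × d(n-1), initial: d(0) = 7.
Each term is 9 times the previous, so this is geometric with ratio 9. After n steps: d(n) = d(0)·9ⁿ = 7·9ⁿ.

d(n) = 7·9ⁿ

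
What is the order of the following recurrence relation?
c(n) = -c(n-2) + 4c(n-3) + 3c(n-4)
The order is the largest lag k for which c(n-k) appears. Here the deepest term is c(n-4), so the order is 4.

Order 4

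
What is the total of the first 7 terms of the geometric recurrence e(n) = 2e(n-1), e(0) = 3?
Computing the sequence terms: 3, 6, 12, 24, 48, 96, 192
Adding these values together:

381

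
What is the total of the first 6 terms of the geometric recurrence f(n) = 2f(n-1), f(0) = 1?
Computing the sequence terms: 1, 2, 4, 8, 16, 32
Adding these values together:

63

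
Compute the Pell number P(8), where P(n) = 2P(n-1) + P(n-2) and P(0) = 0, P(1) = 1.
Computing the sequence terms:
0, 1, 2, 5, 12, 29, 70, 169, 408

408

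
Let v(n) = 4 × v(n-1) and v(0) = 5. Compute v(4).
Computing step by step:
v(0) = 5
v(1) = 4 × 5 = 20
v(2) = 4 × 20 = 80
v(3) = 4 × 80 = 320
v(4) = 4 × 320 = 1280

1280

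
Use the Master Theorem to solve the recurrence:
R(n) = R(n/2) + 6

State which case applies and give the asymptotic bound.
Master Theorem template: R(n) = a·R(n/b) + f(n).
Here: a=1, b=2, f(n)=6
Compute log_b(a) = log_2(1) = 0.
f(n) = 6 = Θ(1). Case 2: R(n) = Θ(log n).

Case 2: R(n) = Θ(log n)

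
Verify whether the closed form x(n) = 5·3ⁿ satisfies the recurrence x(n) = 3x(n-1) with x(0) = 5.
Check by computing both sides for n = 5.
From the recurrence with x(0) = 5:
  x(0) = 5, x(1) = 15, x(2) = 45, x(3) = 135, x(4) = 405, x(5) = 1215
  so the recurrence gives x(5) = 1215.
From the proposed closed form x(n) = 5·3ⁿ:
  x(5) = 1215.
Both sides give 1215 at n = 5, and the initial condition(s) match, so the closed form is consistent.

Yes, the closed form is correct.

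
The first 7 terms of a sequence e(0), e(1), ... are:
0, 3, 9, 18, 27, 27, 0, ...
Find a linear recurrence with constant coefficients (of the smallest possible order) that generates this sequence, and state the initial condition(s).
Look for the lowest-order linear relation among consecutive terms.
Observation: e(n) - 3·e(n-1) - (-3)·e(n-2) = 0 holds for the shown terms, and no order-1 relation e(n) = α·e(n-1) + β fits.
Check at n=3: 3·9 + (-3)·3 = 18. ✓

e(n) = 3e(n-1) - 3e(n-2), e(0) = 0, e(1) = 3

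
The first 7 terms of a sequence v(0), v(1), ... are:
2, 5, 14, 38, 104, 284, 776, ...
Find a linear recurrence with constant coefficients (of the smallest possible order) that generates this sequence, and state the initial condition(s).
Look for the lowest-order linear relation among consecutive terms.
Observation: v(n) - 2·v(n-1) - (2)·v(n-2) = 0 holds for the shown terms, and no order-1 relation v(n) = α·v(n-1) + β fits.
Check at n=3: 2·14 + (2)·5 = 38. ✓

v(n) = 2v(n-1) + 2v(n-2), v(0) = 2, v(1) = 5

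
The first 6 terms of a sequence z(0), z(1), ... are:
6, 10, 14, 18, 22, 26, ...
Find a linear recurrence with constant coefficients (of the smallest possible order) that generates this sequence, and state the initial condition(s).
Look for the lowest-order linear relation among consecutive terms.
Observation: consecutive differences are constant (= 4).
Check at n=2: 1·10 + 4 = 14. ✓

z(n) = z(n-1) + 4, z(0) = 6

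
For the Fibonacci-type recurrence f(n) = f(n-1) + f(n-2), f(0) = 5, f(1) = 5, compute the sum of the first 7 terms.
Computing the sequence terms: 5, 5, 10, 15, 25, 40, 65
Adding these values together:

165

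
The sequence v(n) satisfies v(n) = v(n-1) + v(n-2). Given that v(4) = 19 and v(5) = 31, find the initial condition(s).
Work backwards using v(k) = v(k+2) - v(k+1):
v(3) = v(5) - v(4) = 31 - 19 = 12
v(2) = v(4) - v(3) = 19 - 12 = 7
v(1) = v(3) - v(2) = 12 - 7 = 5
v(0) = v(2) - v(1) = 7 - 5 = 2

v(0) = 2, v(1) = 5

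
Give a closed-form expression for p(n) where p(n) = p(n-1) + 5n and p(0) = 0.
Recurrence: p(n) = p(n-1) + 5n, initial: p(0) = 0.
Telescoping: p(n) = p(0) + 5·Σᵢ₌₁ⁿ i = 0 + 5·n(n+1)/2.

p(n) = 5·n(n+1)/2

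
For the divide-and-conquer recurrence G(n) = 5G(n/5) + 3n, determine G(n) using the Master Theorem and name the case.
Master Theorem template: G(n) = a·G(n/b) + f(n).
Here: a=5, b=5, f(n)=3n
Compute log_b(a) = log_5(5) = 1.
f(n) = 3n = Θ(n). Case 2: G(n) = Θ(n log n).

Case 2: G(n) = Θ(n log n)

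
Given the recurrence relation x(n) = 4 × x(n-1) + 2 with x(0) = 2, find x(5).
Computing step by step:
x(0) = 2
x(1) = 4 × 2 + 2 = 10
x(2) = 4 × 10 + 2 = 42
x(3) = 4 × 42 + 2 = 170
x(4) = 4 × 170 + 2 = 682
x(5) = 4 × 682 + 2 = 2730

2730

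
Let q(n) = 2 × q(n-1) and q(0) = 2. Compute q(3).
Computing step by step:
q(0) = 2
q(1) = 2 × 2 = 4
q(2) = 2 × 4 = 8
q(3) = 2 × 8 = 16

16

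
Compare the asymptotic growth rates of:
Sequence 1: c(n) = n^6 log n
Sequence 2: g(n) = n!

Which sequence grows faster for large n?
Comparing growth rates:
Growth-rate hierarchy: log n ≺ any polynomial ≺ any exponential cⁿ (c>1) ≺ n! ≺ nⁿ.
factorial dominates polynomial degree 6 (with log factor) asymptotically.

g(n) grows faster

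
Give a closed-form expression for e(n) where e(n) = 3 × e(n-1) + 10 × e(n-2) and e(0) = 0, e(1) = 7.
Recurrence: e(n) = 3 × e(n-1) + 10 × e(n-2), initial: e(0) = 0, e(1) = 7.
Characteristic equation: r² - 3r - 10 = 0, which factors as (r - 5)(r + 2) = 0, so r = 5, -2. General solution e(n) = A·5ⁿ + B·(-2)ⁿ. From e(0) = 0: A + B = 0. From e(1) = 7: 5A - 2B = 7. Solving gives A = 1, B = -1.

e(n) = 5ⁿ - (-2)ⁿ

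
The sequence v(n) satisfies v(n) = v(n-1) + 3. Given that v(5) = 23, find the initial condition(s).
v(5) = v(0) + 5·3, so v(0) = 23 - 15 = 8.

v(0) = 8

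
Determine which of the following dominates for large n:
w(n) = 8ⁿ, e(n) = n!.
Comparing growth rates:
Growth-rate hierarchy: log n ≺ any polynomial ≺ any exponential cⁿ (c>1) ≺ n! ≺ nⁿ.
factorial dominates exponential base 8 asymptotically.

e(n) grows faster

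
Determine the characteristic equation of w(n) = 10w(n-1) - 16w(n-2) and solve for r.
Substitute w(n) = rⁿ and divide through by rⁿ⁻²: r² - 10r + 16 = 0
Factor: (r - 8)(r - 2) = 0, so r = 8, 2.
General solution: w(n) = A·8ⁿ + B·2ⁿ

Characteristic: r² - 10r + 16 = 0, Roots: r = 8, 2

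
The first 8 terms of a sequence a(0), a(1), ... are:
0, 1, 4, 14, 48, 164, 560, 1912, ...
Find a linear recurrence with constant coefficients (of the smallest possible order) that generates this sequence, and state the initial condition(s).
Look for the lowest-order linear relation among consecutive terms.
Observation: a(n) - 4·a(n-1) - (-2)·a(n-2) = 0 holds for the shown terms, and no order-1 relation a(n) = α·a(n-1) + β fits.
Check at n=3: 4·4 + (-2)·1 = 14. ✓

a(n) = 4a(n-1) - 2a(n-2), a(0) = 0, a(1) = 1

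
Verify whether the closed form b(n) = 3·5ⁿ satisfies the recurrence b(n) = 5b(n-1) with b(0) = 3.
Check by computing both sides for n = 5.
From the recurrence with b(0) = 3:
  b(0) = 3, b(1) = 15, b(2) = 75, b(3) = 375, b(4) = 1875, b(5) = 9375
  so the recurrence gives b(5) = 9375.
From the proposed closed form b(n) = 3·5ⁿ:
  b(5) = 9375.
Both sides give 9375 at n = 5, and the initial condition(s) match, so the closed form is consistent.

Yes, the closed form is correct.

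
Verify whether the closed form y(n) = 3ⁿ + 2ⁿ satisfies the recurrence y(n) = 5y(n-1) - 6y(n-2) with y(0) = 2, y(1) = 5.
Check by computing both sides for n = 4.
From the recurrence with y(0) = 2, y(1) = 5:
  y(0) = 2, y(1) = 5, y(2) = 13, y(3) = 35, y(4) = 97
  so the recurrence gives y(4) = 97.
From the proposed closed form y(n) = 3ⁿ + 2ⁿ:
  y(4) = 97.
Both sides give 97 at n = 4, and the initial condition(s) match, so the closed form is consistent.

Yes, the closed form is correct.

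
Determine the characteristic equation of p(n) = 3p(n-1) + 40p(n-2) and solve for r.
Substitute p(n) = rⁿ and divide through by rⁿ⁻²: r² - 3r - 40 = 0
Factor: (r + 5)(r - 8) = 0, so r = -5, 8.
General solution: p(n) = A·(-5)ⁿ + B·8ⁿ

Characteristic: r² - 3r - 40 = 0, Roots: r = -5, 8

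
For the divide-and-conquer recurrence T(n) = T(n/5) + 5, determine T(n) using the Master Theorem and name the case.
Master Theorem template: T(n) = a·T(n/b) + f(n).
Here: a=1, b=5, f(n)=5
Compute log_b(a) = log_5(1) = 0.
f(n) = 5 = Θ(1). Case 2: T(n) = Θ(log n).

Case 2: T(n) = Θ(log n)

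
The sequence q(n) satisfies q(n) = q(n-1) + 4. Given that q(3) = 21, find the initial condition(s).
q(3) = q(0) + 3·4, so q(0) = 21 - 12 = 9.

q(0) = 9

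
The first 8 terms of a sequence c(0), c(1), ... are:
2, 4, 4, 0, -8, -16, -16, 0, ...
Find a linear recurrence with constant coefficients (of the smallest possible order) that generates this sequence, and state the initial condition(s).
Look for the lowest-order linear relation among consecutive terms.
Observation: c(n) - 2·c(n-1) - (-2)·c(n-2) = 0 holds for the shown terms, and no order-1 relation c(n) = α·c(n-1) + β fits.
Check at n=3: 2·4 + (-2)·4 = 0. ✓

c(n) = 2c(n-1) - 2c(n-2), c(0) = 2, c(1) = 4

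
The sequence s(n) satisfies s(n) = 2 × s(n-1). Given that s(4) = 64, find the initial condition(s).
In general s(n) = 2ⁿ · s(0). At n = 4: s(0) = s(4) / 2^4 = 64 / 16 = 4.

s(0) = 4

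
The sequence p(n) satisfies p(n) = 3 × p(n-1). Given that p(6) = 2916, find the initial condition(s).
In general p(n) = 3ⁿ · p(0). At n = 6: p(0) = p(6) / 3^6 = 2916 / 729 = 4.

p(0) = 4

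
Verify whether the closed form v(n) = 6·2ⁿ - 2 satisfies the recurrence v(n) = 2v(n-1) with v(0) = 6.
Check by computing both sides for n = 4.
From the recurrence with v(0) = 6:
  v(0) = 6, v(1) = 12, v(2) = 24, v(3) = 48, v(4) = 96
  so the recurrence gives v(4) = 96.
From the proposed closed form v(n) = 6·2ⁿ - 2:
  v(4) = 94.
The recurrence gives 96 but the closed form gives 94, so the closed form does not satisfy the recurrence.

No, the closed form is incorrect.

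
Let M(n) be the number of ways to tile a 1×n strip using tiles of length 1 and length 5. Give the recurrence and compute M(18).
Condition on the last tile: it has length 1 (leaving a 1×(n-1) strip) or length 5 (leaving a 1×(n-5) strip), so M(n) = M(n-1) + M(n-5) (order-5 linear recurrence).
For 0 ≤ i < 5 only unit tiles fit, so M(i) = 1.
Iterating the recurrence: M(5) = 2, M(6) = 3, M(7) = 4, M(8) = 5, M(9) = 6, M(10) = 8, M(11) = 11, M(12) = 15, M(13) = 20, M(14) = 26, M(15) = 34, M(16) = 45, M(17) = 60, M(18) = 80.

M(n) = M(n-1) + M(n-5), with M(i) = 1 for 0 ≤ i < 5; M(18) = 80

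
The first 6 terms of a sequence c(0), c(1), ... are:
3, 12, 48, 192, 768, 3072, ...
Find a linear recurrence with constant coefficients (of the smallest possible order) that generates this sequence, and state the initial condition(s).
Look for the lowest-order linear relation among consecutive terms.
Observation: each term is 4× the previous.
Check at n=2: 4·12 = 48. ✓

c(n) = 4 × c(n-1), c(0) = 3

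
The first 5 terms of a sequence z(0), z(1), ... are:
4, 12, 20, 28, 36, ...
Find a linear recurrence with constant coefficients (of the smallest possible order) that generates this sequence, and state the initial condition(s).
Look for the lowest-order linear relation among consecutive terms.
Observation: consecutive differences are constant (= 8).
Check at n=2: 1·12 + 8 = 20. ✓

z(n) = z(n-1) + 8, z(0) = 4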